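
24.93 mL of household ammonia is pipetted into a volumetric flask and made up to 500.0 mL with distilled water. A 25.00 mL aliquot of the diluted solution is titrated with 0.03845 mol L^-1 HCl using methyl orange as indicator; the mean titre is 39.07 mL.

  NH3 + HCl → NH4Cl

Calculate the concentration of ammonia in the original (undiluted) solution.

n(HCl) = 0.03907 × 0.03845 = 1.502 × 10^-3 mol
n(NH3) in the aliquot = 1.502 × 10^-3 mol (1:1 ratio)
[NH3]_dilute = 1.502 × 10^-3 / 0.02500 = 0.06009 mol/L
Dilution factor = 500.0 / 24.93 = 20.06
[NH3]_stock = 0.06009 × 20.06 = 1.205 mol/L

1.205 mol/L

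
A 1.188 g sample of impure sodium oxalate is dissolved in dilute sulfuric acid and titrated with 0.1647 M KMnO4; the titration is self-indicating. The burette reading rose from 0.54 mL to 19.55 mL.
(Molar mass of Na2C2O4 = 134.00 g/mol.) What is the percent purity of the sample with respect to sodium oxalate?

88.29 %

2 MnO4^- + 5 C2O4^2- + 16 H^+ → 2 Mn^2+ + 10 CO2 + 8 H2O
n(KMnO4) = 0.01901 L × 0.1647 mol/L = 3.131 × 10^-3 mol
From the 5:2 ratio, n(Na2C2O4) = 5/2 × 3.131 × 10^-3 = 7.827 × 10^-3 mol
mass of Na2C2O4 = 7.827 × 10^-3 × 134.00 g/mol = 1.049 g
% Na2C2O4 = 1.049 / 1.188 × 100 = 88.29 %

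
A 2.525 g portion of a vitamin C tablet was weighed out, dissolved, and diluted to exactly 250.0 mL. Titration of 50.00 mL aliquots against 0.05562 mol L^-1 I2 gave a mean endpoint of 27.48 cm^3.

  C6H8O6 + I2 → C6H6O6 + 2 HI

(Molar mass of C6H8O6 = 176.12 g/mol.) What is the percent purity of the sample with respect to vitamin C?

53.30 %

n(I2) per titration = 0.02748 × 0.05562 = 1.528 × 10^-3 mol
n(C6H8O6) in each aliquot = 1.528 × 10^-3 mol (1:1 ratio)
n(C6H8O6) in the whole flask = 1.528 × 10^-3 × 250.0/50.00 = 7.642 × 10^-3 mol
mass of C6H8O6 = 7.642 × 10^-3 × 176.12 = 1.346 g
% C6H8O6 = 1.346 / 2.525 × 100 = 53.30 %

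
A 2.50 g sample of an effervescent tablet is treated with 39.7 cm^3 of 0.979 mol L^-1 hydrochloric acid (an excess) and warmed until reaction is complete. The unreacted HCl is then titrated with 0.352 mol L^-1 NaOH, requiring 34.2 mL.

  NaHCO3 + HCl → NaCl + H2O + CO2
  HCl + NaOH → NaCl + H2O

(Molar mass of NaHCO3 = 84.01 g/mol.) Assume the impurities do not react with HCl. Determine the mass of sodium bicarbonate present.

2.25 g

n(HCl) added = 0.0397 × 0.979 = 0.0389 mol
n(NaOH) used in back-titration = 0.0342 × 0.352 = 0.0120 mol
n(HCl) left over = 0.0120 mol (1:1 ratio)
n(HCl) consumed by analyte = 0.0389 − 0.0120 = 0.0268 mol
n(NaHCO3) = 0.0268 mol (1:1 ratio)
mass of NaHCO3 = 0.0268 × 84.01 = 2.25 g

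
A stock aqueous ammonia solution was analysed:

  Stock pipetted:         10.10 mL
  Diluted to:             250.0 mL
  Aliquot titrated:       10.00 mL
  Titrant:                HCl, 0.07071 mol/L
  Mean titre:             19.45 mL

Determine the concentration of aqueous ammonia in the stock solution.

3.404 mol/L

NH3 + HCl → NH4Cl
n(HCl) = 0.01945 × 0.07071 = 1.375 × 10^-3 mol
n(NH3) in the aliquot = 1.375 × 10^-3 mol (1:1 ratio)
[NH3]_dilute = 1.375 × 10^-3 / 0.01000 = 0.1375 mol/L
Dilution factor = 250.0 / 10.10 = 24.75
[NH3]_stock = 0.1375 × 24.75 = 3.404 mol/L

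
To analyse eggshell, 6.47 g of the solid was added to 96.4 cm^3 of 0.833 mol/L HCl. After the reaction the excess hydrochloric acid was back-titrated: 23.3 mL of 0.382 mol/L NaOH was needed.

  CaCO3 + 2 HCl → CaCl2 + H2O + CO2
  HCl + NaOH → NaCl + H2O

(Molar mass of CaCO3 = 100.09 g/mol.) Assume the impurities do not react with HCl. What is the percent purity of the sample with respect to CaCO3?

55.2 %

n(HCl) added = 0.0964 × 0.833 = 0.0803 mol
n(NaOH) used in back-titration = 0.0233 × 0.382 = 8.90 × 10^-3 mol
n(HCl) left over = 8.90 × 10^-3 mol (1:1 ratio)
n(HCl) consumed by analyte = 0.0803 − 8.90 × 10^-3 = 0.0714 mol
From the 1:2 ratio, n(CaCO3) = 1/2 × 0.0714 = 0.0357 mol
mass of CaCO3 = 0.0357 × 100.09 = 3.57 g
% CaCO3 = 3.57 / 6.47 × 100 = 55.2 %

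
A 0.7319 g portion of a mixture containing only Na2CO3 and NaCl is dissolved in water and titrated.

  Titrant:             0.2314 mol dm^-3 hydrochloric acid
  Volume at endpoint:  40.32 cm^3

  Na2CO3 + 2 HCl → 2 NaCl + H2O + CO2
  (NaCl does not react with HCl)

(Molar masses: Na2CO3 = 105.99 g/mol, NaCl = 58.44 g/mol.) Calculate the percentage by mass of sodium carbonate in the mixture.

n(HCl) = 0.04032 × 0.2314 = 9.330 × 10^-3 mol
Let x = n(Na2CO3), y = n(NaCl).
Titrant: 2x = 9.330 × 10^-3;  mass: 105.99x + 58.44y = 0.7319
Solving, x = 4.665 × 10^-3 mol, y = 4.063 × 10^-3 mol
mass of Na2CO3 = 4.665 × 10^-3 × 105.99 = 0.4944 g
% Na2CO3 = 0.4944 / 0.7319 × 100 = 67.56 %

67.56 %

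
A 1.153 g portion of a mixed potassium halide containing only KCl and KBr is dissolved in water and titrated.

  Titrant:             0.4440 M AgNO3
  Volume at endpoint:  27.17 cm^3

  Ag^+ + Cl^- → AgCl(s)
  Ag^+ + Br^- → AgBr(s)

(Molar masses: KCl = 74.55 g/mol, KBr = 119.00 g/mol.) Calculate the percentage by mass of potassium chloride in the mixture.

41.10 %

n(AgNO3) = 0.02717 × 0.4440 = 0.01206 mol
Let x = n(KCl), y = n(KBr).
Titrant: 1x + 1y = 0.01206;  mass: 74.55x + 119.00y = 1.153
Solving, x = 6.357 × 10^-3 mol, y = 5.707 × 10^-3 mol
mass of KCl = 6.357 × 10^-3 × 74.55 = 0.4739 g
% KCl = 0.4739 / 1.153 × 100 = 41.10 %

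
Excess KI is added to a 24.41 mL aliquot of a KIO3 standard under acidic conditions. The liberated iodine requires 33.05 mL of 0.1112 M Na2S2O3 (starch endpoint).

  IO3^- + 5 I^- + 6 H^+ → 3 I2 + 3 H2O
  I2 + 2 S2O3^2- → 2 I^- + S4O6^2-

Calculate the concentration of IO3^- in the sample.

0.02509 M

n(S2O3^2-) = 0.03305 × 0.1112 = 3.675 × 10^-3 mol
n(I2) = n(S2O3^2-)/2 = 1.838 × 10^-3 mol
From the 1:3 ratio, n(IO3^-) in the aliquot = 1/3 × 1.838 × 10^-3 = 6.125 × 10^-4 mol
[IO3^-] = 6.125 × 10^-4 / 0.02441 = 0.02509 mol/L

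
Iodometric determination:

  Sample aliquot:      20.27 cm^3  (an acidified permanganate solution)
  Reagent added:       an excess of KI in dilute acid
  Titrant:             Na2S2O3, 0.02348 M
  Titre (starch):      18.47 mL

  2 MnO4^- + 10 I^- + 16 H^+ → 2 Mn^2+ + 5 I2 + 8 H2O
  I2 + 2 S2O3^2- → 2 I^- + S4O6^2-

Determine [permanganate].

0.004279 M

n(S2O3^2-) = 0.01847 × 0.02348 = 4.337 × 10^-4 mol
n(I2) = n(S2O3^2-)/2 = 2.168 × 10^-4 mol
From the 2:5 ratio, n(MnO4^-) in the aliquot = 2/5 × 2.168 × 10^-4 = 8.674 × 10^-5 mol
[MnO4^-] = 8.674 × 10^-5 / 0.02027 = 0.004279 mol/L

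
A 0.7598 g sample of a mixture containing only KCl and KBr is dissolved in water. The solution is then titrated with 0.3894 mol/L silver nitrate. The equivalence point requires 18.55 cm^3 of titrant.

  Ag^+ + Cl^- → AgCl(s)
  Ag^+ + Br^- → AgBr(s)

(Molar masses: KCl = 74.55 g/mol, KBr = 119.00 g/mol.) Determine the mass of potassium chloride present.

0.1673 g

n(AgNO3) = 0.01855 × 0.3894 = 7.223 × 10^-3 mol
Let x = n(KCl), y = n(KBr).
Titrant: 1x + 1y = 7.223 × 10^-3;  mass: 74.55x + 119.00y = 0.7598
Solving, x = 2.245 × 10^-3 mol, y = 4.979 × 10^-3 mol
mass of KCl = 2.245 × 10^-3 × 74.55 = 0.1673 g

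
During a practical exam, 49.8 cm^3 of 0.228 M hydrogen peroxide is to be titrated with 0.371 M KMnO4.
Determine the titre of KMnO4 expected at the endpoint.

12.2 mL

2 MnO4^- + 5 H2O2 + 6 H^+ → 2 Mn^2+ + 5 O2 + 8 H2O
n(H2O2) = 0.0498 L × 0.228 mol/L = 0.0114 mol
From the 2:5 stoichiometry, n(KMnO4) = 2/5 × 0.0114 = 4.54 × 10^-3 mol
V(KMnO4) = 4.54 × 10^-3 mol / 0.371 mol/L = 0.0122 L = 12.2 mL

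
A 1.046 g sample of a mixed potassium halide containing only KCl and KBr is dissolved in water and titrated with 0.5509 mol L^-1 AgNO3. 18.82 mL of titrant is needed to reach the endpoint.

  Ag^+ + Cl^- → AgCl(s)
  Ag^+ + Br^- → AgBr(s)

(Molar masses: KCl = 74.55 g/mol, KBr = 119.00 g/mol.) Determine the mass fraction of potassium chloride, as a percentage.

30.11 %

n(AgNO3) = 0.01882 × 0.5509 = 0.01037 mol
Let x = n(KCl), y = n(KBr).
Titrant: 1x + 1y = 0.01037;  mass: 74.55x + 119.00y = 1.046
Solving, x = 4.225 × 10^-3 mol, y = 6.143 × 10^-3 mol
mass of KCl = 4.225 × 10^-3 × 74.55 = 0.3149 g
% KCl = 0.3149 / 1.046 × 100 = 30.11 %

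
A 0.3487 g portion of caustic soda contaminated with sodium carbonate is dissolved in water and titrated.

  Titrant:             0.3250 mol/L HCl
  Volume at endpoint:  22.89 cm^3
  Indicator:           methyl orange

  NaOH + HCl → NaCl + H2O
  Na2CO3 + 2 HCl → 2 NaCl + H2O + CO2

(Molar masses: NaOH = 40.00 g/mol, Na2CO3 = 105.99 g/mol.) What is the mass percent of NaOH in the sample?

n(HCl) = 0.02289 × 0.3250 = 7.439 × 10^-3 mol
Let x = n(NaOH), y = n(Na2CO3).
Titrant: 1x + 2y = 7.439 × 10^-3;  mass: 40.00x + 105.99y = 0.3487
Solving, x = 3.505 × 10^-3 mol, y = 1.967 × 10^-3 mol
mass of NaOH = 3.505 × 10^-3 × 40.00 = 0.1402 g
% NaOH = 0.1402 / 0.3487 × 100 = 40.20 %

40.20 %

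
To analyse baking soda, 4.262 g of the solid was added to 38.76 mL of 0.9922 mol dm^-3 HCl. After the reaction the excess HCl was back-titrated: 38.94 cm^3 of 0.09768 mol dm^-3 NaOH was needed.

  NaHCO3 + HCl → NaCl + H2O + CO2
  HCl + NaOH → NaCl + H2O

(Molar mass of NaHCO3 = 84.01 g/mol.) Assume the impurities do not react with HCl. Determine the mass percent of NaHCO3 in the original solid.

68.31 %

n(HCl) added = 0.03876 × 0.9922 = 0.03846 mol
n(NaOH) used in back-titration = 0.03894 × 0.09768 = 3.804 × 10^-3 mol
n(HCl) left over = 3.804 × 10^-3 mol (1:1 ratio)
n(HCl) consumed by analyte = 0.03846 − 3.804 × 10^-3 = 0.03465 mol
n(NaHCO3) = 0.03465 mol (1:1 ratio)
mass of NaHCO3 = 0.03465 × 84.01 = 2.911 g
% NaHCO3 = 2.911 / 4.262 × 100 = 68.31 %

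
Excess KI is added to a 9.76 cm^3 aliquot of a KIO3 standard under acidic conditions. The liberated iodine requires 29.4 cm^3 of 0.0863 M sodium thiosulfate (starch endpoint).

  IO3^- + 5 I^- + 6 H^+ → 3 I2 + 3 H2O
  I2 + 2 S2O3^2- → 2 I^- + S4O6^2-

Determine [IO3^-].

n(S2O3^2-) = 0.0294 × 0.0863 = 2.54 × 10^-3 mol
n(I2) = n(S2O3^2-)/2 = 1.27 × 10^-3 mol
From the 1:3 ratio, n(IO3^-) in the aliquot = 1/3 × 1.27 × 10^-3 = 4.23 × 10^-4 mol
[IO3^-] = 4.23 × 10^-4 / 0.00976 = 0.0433 mol/L

0.0433 M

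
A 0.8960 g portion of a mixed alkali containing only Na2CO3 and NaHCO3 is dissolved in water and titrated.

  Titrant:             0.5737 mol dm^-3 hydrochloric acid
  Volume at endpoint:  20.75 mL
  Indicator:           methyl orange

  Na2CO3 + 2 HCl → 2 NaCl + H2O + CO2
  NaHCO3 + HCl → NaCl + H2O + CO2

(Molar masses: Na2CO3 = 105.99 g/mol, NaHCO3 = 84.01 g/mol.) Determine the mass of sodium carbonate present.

n(HCl) = 0.02075 × 0.5737 = 0.01190 mol
Let x = n(Na2CO3), y = n(NaHCO3).
Titrant: 2x + 1y = 0.01190;  mass: 105.99x + 84.01y = 0.8960
Solving, x = 1.678 × 10^-3 mol, y = 8.549 × 10^-3 mol
mass of Na2CO3 = 1.678 × 10^-3 × 105.99 = 0.1778 g

0.1778 g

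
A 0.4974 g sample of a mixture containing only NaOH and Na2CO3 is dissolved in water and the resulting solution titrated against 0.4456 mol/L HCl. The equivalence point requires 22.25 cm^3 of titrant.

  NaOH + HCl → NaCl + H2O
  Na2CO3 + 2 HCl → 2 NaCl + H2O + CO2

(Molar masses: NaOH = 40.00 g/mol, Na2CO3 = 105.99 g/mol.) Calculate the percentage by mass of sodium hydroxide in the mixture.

17.34 %

n(HCl) = 0.02225 × 0.4456 = 9.915 × 10^-3 mol
Let x = n(NaOH), y = n(Na2CO3).
Titrant: 1x + 2y = 9.915 × 10^-3;  mass: 40.00x + 105.99y = 0.4974
Solving, x = 2.157 × 10^-3 mol, y = 3.879 × 10^-3 mol
mass of NaOH = 2.157 × 10^-3 × 40.00 = 0.08626 g
% NaOH = 0.08626 / 0.4974 × 100 = 17.34 %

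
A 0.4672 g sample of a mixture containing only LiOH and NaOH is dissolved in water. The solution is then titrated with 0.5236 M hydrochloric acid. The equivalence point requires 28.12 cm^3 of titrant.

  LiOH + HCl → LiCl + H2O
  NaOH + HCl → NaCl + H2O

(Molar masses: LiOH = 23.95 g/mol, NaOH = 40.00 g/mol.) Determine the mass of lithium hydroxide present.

n(HCl) = 0.02812 × 0.5236 = 0.01472 mol
Let x = n(LiOH), y = n(NaOH).
Titrant: 1x + 1y = 0.01472;  mass: 23.95x + 40.00y = 0.4672
Solving, x = 7.585 × 10^-3 mol, y = 7.138 × 10^-3 mol
mass of LiOH = 7.585 × 10^-3 × 23.95 = 0.1817 g

0.1817 g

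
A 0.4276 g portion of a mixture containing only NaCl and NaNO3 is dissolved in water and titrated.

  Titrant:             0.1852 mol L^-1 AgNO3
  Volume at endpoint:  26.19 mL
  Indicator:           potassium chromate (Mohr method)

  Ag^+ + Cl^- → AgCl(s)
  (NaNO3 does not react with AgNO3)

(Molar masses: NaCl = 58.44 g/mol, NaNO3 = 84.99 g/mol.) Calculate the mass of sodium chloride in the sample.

n(AgNO3) = 0.02619 × 0.1852 = 4.850 × 10^-3 mol
Let x = n(NaCl), y = n(NaNO3).
Titrant: 1x = 4.850 × 10^-3;  mass: 58.44x + 84.99y = 0.4276
Solving, x = 4.850 × 10^-3 mol, y = 1.696 × 10^-3 mol
mass of NaCl = 4.850 × 10^-3 × 58.44 = 0.2835 g

0.2835 g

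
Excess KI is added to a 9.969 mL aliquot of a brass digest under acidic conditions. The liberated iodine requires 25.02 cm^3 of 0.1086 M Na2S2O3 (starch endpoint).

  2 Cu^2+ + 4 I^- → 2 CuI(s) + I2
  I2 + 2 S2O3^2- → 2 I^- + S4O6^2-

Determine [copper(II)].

n(S2O3^2-) = 0.02502 × 0.1086 = 2.717 × 10^-3 mol
n(I2) = n(S2O3^2-)/2 = 1.359 × 10^-3 mol
From the 2:1 ratio, n(Cu2+) in the aliquot = 2/1 × 1.359 × 10^-3 = 2.717 × 10^-3 mol
[Cu2+] = 2.717 × 10^-3 / 0.009969 = 0.2726 mol/L

0.2726 M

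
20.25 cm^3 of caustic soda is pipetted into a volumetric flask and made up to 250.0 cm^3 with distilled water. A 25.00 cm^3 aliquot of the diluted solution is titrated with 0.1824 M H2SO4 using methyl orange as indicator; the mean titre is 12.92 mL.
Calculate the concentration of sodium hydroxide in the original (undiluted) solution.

2.328 M

2 NaOH + H2SO4 → Na2SO4 + 2 H2O
n(H2SO4) = 0.01292 × 0.1824 = 2.357 × 10^-3 mol
From the 2:1 ratio, n(NaOH) in the aliquot = 2/1 × 2.357 × 10^-3 = 4.713 × 10^-3 mol
[NaOH]_dilute = 4.713 × 10^-3 / 0.02500 = 0.1885 mol/L
Dilution factor = 250.0 / 20.25 = 12.35
[NaOH]_stock = 0.1885 × 12.35 = 2.328 mol/L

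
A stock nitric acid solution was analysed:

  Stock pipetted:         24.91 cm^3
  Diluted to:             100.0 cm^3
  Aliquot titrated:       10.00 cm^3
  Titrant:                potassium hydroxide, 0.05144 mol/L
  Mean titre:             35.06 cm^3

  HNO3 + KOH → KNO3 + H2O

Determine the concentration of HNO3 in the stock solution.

n(KOH) = 0.03506 × 0.05144 = 1.803 × 10^-3 mol
n(HNO3) in the aliquot = 1.803 × 10^-3 mol (1:1 ratio)
[HNO3]_dilute = 1.803 × 10^-3 / 0.01000 = 0.1803 mol/L
Dilution factor = 100.0 / 24.91 = 4.014
[HNO3]_stock = 0.1803 × 4.014 = 0.7240 mol/L

0.7240 mol/L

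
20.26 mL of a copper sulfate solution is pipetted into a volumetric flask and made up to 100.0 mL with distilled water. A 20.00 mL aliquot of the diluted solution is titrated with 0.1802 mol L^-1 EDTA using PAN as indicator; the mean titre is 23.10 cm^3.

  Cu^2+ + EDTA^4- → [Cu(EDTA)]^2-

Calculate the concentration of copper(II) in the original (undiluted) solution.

1.027 mol/L

n(EDTA) = 0.02310 × 0.1802 = 4.163 × 10^-3 mol
n(Cu2+) in the aliquot = 4.163 × 10^-3 mol (1:1 ratio)
[Cu2+]_dilute = 4.163 × 10^-3 / 0.02000 = 0.2081 mol/L
Dilution factor = 100.0 / 20.26 = 4.936
[Cu2+]_stock = 0.2081 × 4.936 = 1.027 mol/L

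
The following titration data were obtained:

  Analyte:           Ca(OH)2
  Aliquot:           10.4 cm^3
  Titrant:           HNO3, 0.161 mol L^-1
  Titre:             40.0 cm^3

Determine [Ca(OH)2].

Ca(OH)2 + 2 HNO3 → Ca(NO3)2 + 2 H2O
n(HNO3) = 0.0400 L × 0.161 mol/L = 6.44 × 10^-3 mol
From the 1:2 mole ratio, n(Ca(OH)2) = 1/2 × 6.44 × 10^-3 = 3.22 × 10^-3 mol
[Ca(OH)2] = 3.22 × 10^-3 mol / 0.0104 L = 0.310 mol/L

0.310 mol/L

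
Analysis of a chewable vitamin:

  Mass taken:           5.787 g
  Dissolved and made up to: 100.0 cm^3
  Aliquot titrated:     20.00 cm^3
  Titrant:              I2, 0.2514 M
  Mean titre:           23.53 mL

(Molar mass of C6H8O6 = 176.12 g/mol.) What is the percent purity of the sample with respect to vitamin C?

90.01 %

C6H8O6 + I2 → C6H6O6 + 2 HI
n(I2) per titration = 0.02353 × 0.2514 = 5.915 × 10^-3 mol
n(C6H8O6) in each aliquot = 5.915 × 10^-3 mol (1:1 ratio)
n(C6H8O6) in the whole flask = 5.915 × 10^-3 × 100.0/20.00 = 0.02958 mol
mass of C6H8O6 = 0.02958 × 176.12 = 5.209 g
% C6H8O6 = 5.209 / 5.787 × 100 = 90.01 %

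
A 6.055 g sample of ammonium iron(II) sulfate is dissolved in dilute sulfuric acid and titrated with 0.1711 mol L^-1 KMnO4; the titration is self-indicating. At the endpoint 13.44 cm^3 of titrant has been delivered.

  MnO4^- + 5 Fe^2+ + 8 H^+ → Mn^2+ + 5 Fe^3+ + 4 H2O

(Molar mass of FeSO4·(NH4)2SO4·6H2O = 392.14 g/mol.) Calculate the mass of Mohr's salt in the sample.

4.509 g

n(KMnO4) = 0.01344 L × 0.1711 mol/L = 2.300 × 10^-3 mol
From the 5:1 ratio, n(FeSO4·(NH4)2SO4·6H2O) = 5/1 × 2.300 × 10^-3 = 0.01150 mol
mass of FeSO4·(NH4)2SO4·6H2O = 0.01150 × 392.14 g/mol = 4.509 g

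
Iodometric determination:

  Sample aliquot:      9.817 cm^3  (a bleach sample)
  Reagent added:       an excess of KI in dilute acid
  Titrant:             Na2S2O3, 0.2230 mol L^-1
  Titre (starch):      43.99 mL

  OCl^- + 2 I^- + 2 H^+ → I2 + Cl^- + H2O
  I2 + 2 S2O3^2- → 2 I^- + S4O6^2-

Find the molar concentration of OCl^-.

n(S2O3^2-) = 0.04399 × 0.2230 = 9.810 × 10^-3 mol
n(I2) = n(S2O3^2-)/2 = 4.905 × 10^-3 mol
n(OCl^-) in the aliquot = 4.905 × 10^-3 mol (1:1 ratio)
[OCl^-] = 4.905 × 10^-3 / 0.009817 = 0.4996 mol/L

0.4996 mol/L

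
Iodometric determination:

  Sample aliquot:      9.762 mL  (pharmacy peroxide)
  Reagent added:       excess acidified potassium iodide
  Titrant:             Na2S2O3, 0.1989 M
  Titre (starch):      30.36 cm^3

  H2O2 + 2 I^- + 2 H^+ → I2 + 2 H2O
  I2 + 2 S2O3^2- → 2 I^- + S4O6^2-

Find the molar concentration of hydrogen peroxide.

0.3093 M

n(S2O3^2-) = 0.03036 × 0.1989 = 6.039 × 10^-3 mol
n(I2) = n(S2O3^2-)/2 = 3.019 × 10^-3 mol
n(H2O2) in the aliquot = 3.019 × 10^-3 mol (1:1 ratio)
[H2O2] = 3.019 × 10^-3 / 0.009762 = 0.3093 mol/L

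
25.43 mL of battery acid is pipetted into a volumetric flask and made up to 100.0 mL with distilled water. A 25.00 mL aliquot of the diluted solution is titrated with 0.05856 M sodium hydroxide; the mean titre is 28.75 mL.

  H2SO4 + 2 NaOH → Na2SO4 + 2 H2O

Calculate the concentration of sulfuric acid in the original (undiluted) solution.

n(NaOH) = 0.02875 × 0.05856 = 1.684 × 10^-3 mol
From the 1:2 ratio, n(H2SO4) in the aliquot = 1/2 × 1.684 × 10^-3 = 8.418 × 10^-4 mol
[H2SO4]_dilute = 8.418 × 10^-4 / 0.02500 = 0.03367 mol/L
Dilution factor = 100.0 / 25.43 = 3.932
[H2SO4]_stock = 0.03367 × 3.932 = 0.1324 mol/L

0.1324 M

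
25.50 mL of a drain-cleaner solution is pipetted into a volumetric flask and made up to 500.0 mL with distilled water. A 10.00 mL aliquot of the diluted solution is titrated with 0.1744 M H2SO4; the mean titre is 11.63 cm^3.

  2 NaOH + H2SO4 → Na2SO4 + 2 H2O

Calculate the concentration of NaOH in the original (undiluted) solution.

7.954 M

n(H2SO4) = 0.01163 × 0.1744 = 2.028 × 10^-3 mol
From the 2:1 ratio, n(NaOH) in the aliquot = 2/1 × 2.028 × 10^-3 = 4.057 × 10^-3 mol
[NaOH]_dilute = 4.057 × 10^-3 / 0.01000 = 0.4057 mol/L
Dilution factor = 500.0 / 25.50 = 19.61
[NaOH]_stock = 0.4057 × 19.61 = 7.954 mol/L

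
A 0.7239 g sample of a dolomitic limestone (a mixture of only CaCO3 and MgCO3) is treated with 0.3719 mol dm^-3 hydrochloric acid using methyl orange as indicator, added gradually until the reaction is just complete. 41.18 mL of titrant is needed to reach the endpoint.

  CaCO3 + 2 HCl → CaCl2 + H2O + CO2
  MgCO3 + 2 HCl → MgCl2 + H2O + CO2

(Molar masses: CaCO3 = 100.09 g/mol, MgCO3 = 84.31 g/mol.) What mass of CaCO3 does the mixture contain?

0.4967 g

n(HCl) = 0.04118 × 0.3719 = 0.01531 mol
Let x = n(CaCO3), y = n(MgCO3).
Titrant: 2x + 2y = 0.01531;  mass: 100.09x + 84.31y = 0.7239
Solving, x = 4.962 × 10^-3 mol, y = 2.695 × 10^-3 mol
mass of CaCO3 = 4.962 × 10^-3 × 100.09 = 0.4967 g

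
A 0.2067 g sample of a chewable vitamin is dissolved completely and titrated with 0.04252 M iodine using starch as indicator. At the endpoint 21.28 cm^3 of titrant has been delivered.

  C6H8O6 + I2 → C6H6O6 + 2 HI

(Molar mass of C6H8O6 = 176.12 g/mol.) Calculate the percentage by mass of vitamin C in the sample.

n(I2) = 0.02128 L × 0.04252 mol/L = 9.048 × 10^-4 mol
n(C6H8O6) = 9.048 × 10^-4 mol (1:1 ratio)
mass of C6H8O6 = 9.048 × 10^-4 × 176.12 g/mol = 0.1594 g
% C6H8O6 = 0.1594 / 0.2067 × 100 = 77.10 %

77.10 %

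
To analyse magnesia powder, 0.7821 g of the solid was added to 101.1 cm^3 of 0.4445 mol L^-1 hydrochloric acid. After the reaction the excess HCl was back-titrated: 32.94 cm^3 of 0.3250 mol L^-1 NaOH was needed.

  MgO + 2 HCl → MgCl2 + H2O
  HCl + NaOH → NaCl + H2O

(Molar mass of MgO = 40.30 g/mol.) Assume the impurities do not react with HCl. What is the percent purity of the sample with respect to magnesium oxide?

88.20 %

n(HCl) added = 0.1011 × 0.4445 = 0.04494 mol
n(NaOH) used in back-titration = 0.03294 × 0.3250 = 0.01071 mol
n(HCl) left over = 0.01071 mol (1:1 ratio)
n(HCl) consumed by analyte = 0.04494 − 0.01071 = 0.03423 mol
From the 1:2 ratio, n(MgO) = 1/2 × 0.03423 = 0.01712 mol
mass of MgO = 0.01712 × 40.30 = 0.6898 g
% MgO = 0.6898 / 0.7821 × 100 = 88.20 %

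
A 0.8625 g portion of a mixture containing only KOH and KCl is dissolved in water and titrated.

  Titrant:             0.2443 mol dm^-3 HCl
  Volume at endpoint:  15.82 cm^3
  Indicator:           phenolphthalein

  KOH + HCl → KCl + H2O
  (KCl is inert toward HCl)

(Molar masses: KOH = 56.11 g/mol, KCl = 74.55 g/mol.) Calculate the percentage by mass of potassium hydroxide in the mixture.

n(HCl) = 0.01582 × 0.2443 = 3.865 × 10^-3 mol
Let x = n(KOH), y = n(KCl).
Titrant: 1x = 3.865 × 10^-3;  mass: 56.11x + 74.55y = 0.8625
Solving, x = 3.865 × 10^-3 mol, y = 8.661 × 10^-3 mol
mass of KOH = 3.865 × 10^-3 × 56.11 = 0.2169 g
% KOH = 0.2169 / 0.8625 × 100 = 25.14 %

25.14 %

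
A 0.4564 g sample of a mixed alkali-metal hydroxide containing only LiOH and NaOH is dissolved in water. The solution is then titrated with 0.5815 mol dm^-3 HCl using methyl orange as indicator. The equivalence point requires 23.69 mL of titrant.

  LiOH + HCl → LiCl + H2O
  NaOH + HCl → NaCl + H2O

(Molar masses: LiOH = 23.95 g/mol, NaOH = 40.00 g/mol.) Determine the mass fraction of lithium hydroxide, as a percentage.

30.94 %

n(HCl) = 0.02369 × 0.5815 = 0.01378 mol
Let x = n(LiOH), y = n(NaOH).
Titrant: 1x + 1y = 0.01378;  mass: 23.95x + 40.00y = 0.4564
Solving, x = 5.896 × 10^-3 mol, y = 7.880 × 10^-3 mol
mass of LiOH = 5.896 × 10^-3 × 23.95 = 0.1412 g
% LiOH = 0.1412 / 0.4564 × 100 = 30.94 %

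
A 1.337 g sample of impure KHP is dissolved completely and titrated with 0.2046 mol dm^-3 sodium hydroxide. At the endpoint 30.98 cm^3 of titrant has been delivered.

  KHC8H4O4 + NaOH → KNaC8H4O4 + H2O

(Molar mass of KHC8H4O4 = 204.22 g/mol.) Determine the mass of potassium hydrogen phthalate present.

1.294 g

n(NaOH) = 0.03098 L × 0.2046 mol/L = 6.339 × 10^-3 mol
n(KHC8H4O4) = 6.339 × 10^-3 mol (1:1 ratio)
mass of KHC8H4O4 = 6.339 × 10^-3 × 204.22 g/mol = 1.294 g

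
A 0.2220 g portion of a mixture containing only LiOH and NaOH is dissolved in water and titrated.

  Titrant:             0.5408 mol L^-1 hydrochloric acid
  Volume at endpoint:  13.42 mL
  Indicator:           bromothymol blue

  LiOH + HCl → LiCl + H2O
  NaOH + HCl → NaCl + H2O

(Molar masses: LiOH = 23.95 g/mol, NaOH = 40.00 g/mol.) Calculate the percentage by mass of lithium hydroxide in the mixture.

n(HCl) = 0.01342 × 0.5408 = 7.258 × 10^-3 mol
Let x = n(LiOH), y = n(NaOH).
Titrant: 1x + 1y = 7.258 × 10^-3;  mass: 23.95x + 40.00y = 0.2220
Solving, x = 4.256 × 10^-3 mol, y = 3.002 × 10^-3 mol
mass of LiOH = 4.256 × 10^-3 × 23.95 = 0.1019 g
% LiOH = 0.1019 / 0.2220 × 100 = 45.91 %

45.91 %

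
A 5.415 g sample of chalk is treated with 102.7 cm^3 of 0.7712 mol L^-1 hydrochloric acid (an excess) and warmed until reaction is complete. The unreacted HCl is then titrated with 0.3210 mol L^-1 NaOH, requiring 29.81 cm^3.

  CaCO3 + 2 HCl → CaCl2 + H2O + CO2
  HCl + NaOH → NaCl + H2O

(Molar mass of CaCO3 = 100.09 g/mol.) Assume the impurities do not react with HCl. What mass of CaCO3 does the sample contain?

3.485 g

n(HCl) added = 0.1027 × 0.7712 = 0.07920 mol
n(NaOH) used in back-titration = 0.02981 × 0.3210 = 9.569 × 10^-3 mol
n(HCl) left over = 9.569 × 10^-3 mol (1:1 ratio)
n(HCl) consumed by analyte = 0.07920 − 9.569 × 10^-3 = 0.06963 mol
From the 1:2 ratio, n(CaCO3) = 1/2 × 0.06963 = 0.03482 mol
mass of CaCO3 = 0.03482 × 100.09 = 3.485 g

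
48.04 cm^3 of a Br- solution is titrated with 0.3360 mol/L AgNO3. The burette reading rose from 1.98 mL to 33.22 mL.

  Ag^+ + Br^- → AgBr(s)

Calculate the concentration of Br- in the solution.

n(AgNO3) = 0.03124 L × 0.3360 mol/L = 0.01050 mol
n(Br-) = 0.01050 mol (1:1 mole ratio)
[Br-] = 0.01050 mol / 0.04804 L = 0.2185 mol/L

0.2185 mol/L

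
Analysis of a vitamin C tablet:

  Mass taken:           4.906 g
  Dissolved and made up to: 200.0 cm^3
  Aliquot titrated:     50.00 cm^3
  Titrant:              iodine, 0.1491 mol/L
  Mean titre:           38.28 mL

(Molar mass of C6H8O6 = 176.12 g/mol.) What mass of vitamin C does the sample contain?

C6H8O6 + I2 → C6H6O6 + 2 HI
n(I2) per titration = 0.03828 × 0.1491 = 5.708 × 10^-3 mol
n(C6H8O6) in each aliquot = 5.708 × 10^-3 mol (1:1 ratio)
n(C6H8O6) in the whole flask = 5.708 × 10^-3 × 200.0/50.00 = 0.02283 mol
mass of C6H8O6 = 0.02283 × 176.12 = 4.021 g

4.021 g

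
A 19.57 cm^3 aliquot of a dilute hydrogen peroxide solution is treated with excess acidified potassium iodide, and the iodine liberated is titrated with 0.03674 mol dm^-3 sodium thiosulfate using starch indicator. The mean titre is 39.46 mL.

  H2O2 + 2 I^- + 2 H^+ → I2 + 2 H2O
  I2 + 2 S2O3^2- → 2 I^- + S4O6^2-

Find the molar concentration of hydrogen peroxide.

n(S2O3^2-) = 0.03946 × 0.03674 = 1.450 × 10^-3 mol
n(I2) = n(S2O3^2-)/2 = 7.249 × 10^-4 mol
n(H2O2) in the aliquot = 7.249 × 10^-4 mol (1:1 ratio)
[H2O2] = 7.249 × 10^-4 / 0.01957 = 0.03704 mol/L

0.03704 mol/L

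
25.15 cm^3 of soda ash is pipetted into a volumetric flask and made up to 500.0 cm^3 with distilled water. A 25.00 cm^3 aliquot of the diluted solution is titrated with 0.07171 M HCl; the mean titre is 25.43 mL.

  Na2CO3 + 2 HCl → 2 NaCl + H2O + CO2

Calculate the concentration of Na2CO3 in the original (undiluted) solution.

n(HCl) = 0.02543 × 0.07171 = 1.824 × 10^-3 mol
From the 1:2 ratio, n(Na2CO3) in the aliquot = 1/2 × 1.824 × 10^-3 = 9.118 × 10^-4 mol
[Na2CO3]_dilute = 9.118 × 10^-4 / 0.02500 = 0.03647 mol/L
Dilution factor = 500.0 / 25.15 = 19.88
[Na2CO3]_stock = 0.03647 × 19.88 = 0.7251 mol/L

0.7251 M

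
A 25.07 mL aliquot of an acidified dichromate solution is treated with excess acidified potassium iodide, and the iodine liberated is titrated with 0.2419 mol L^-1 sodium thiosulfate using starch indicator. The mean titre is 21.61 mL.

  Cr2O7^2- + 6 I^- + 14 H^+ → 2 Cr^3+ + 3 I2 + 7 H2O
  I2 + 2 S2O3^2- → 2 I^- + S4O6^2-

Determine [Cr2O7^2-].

0.03475 mol/L

n(S2O3^2-) = 0.02161 × 0.2419 = 5.227 × 10^-3 mol
n(I2) = n(S2O3^2-)/2 = 2.614 × 10^-3 mol
From the 1:3 ratio, n(Cr2O7^2-) in the aliquot = 1/3 × 2.614 × 10^-3 = 8.712 × 10^-4 mol
[Cr2O7^2-] = 8.712 × 10^-4 / 0.02507 = 0.03475 mol/L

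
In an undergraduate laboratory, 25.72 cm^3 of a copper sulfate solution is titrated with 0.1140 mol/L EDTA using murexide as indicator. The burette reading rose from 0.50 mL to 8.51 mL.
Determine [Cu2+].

Cu^2+ + EDTA^4- → [Cu(EDTA)]^2-
n(EDTA) = 0.008010 L × 0.1140 mol/L = 9.131 × 10^-4 mol
n(Cu2+) = 9.131 × 10^-4 mol (1:1 mole ratio)
[Cu2+] = 9.131 × 10^-4 mol / 0.02572 L = 0.03550 mol/L

0.03550 mol/L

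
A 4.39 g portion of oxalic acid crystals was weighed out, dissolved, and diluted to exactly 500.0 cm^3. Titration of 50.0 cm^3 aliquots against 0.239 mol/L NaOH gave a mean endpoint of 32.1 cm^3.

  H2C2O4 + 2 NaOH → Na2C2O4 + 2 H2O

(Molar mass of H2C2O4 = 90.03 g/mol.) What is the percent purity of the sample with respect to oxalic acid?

78.7 %

n(NaOH) per titration = 0.0321 × 0.239 = 7.67 × 10^-3 mol
From the 1:2 ratio, n(H2C2O4) in each aliquot = 1/2 × 7.67 × 10^-3 = 3.84 × 10^-3 mol
n(H2C2O4) in the whole flask = 3.84 × 10^-3 × 500.0/50.0 = 0.0384 mol
mass of H2C2O4 = 0.0384 × 90.03 = 3.45 g
% H2C2O4 = 3.45 / 4.39 × 100 = 78.7 %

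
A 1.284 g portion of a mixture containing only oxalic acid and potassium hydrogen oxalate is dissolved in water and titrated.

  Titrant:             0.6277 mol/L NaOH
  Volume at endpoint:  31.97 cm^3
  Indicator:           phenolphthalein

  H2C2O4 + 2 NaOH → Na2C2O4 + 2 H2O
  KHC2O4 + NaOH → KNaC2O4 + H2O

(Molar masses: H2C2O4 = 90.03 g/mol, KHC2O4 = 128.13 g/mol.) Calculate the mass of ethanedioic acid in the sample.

n(NaOH) = 0.03197 × 0.6277 = 0.02007 mol
Let x = n(H2C2O4), y = n(KHC2O4).
Titrant: 2x + 1y = 0.02007;  mass: 90.03x + 128.13y = 1.284
Solving, x = 7.744 × 10^-3 mol, y = 4.580 × 10^-3 mol
mass of H2C2O4 = 7.744 × 10^-3 × 90.03 = 0.6972 g

0.6972 g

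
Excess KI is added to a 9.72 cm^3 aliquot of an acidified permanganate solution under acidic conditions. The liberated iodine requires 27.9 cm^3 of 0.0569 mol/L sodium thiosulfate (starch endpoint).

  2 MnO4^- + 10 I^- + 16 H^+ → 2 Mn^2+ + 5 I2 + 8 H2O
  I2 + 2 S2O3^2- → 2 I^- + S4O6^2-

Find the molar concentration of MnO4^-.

0.0327 mol/L

n(S2O3^2-) = 0.0279 × 0.0569 = 1.59 × 10^-3 mol
n(I2) = n(S2O3^2-)/2 = 7.94 × 10^-4 mol
From the 2:5 ratio, n(MnO4^-) in the aliquot = 2/5 × 7.94 × 10^-4 = 3.18 × 10^-4 mol
[MnO4^-] = 3.18 × 10^-4 / 0.00972 = 0.0327 mol/L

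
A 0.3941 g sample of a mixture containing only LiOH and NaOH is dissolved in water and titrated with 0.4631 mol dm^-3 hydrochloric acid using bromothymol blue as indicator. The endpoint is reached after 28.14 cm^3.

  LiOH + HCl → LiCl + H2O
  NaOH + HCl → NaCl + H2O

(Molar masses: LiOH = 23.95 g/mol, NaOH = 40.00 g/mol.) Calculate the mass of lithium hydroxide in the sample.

0.1898 g

n(HCl) = 0.02814 × 0.4631 = 0.01303 mol
Let x = n(LiOH), y = n(NaOH).
Titrant: 1x + 1y = 0.01303;  mass: 23.95x + 40.00y = 0.3941
Solving, x = 7.923 × 10^-3 mol, y = 5.109 × 10^-3 mol
mass of LiOH = 7.923 × 10^-3 × 23.95 = 0.1898 g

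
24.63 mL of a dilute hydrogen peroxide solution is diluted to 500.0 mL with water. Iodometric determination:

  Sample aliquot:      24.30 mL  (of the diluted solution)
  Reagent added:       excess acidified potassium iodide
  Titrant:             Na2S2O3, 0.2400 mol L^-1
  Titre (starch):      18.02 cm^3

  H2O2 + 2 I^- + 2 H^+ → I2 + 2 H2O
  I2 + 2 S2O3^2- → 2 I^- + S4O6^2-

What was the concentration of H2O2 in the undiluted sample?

n(S2O3^2-) = 0.01802 × 0.2400 = 4.325 × 10^-3 mol
n(I2) = n(S2O3^2-)/2 = 2.162 × 10^-3 mol
n(H2O2) in the aliquot = 2.162 × 10^-3 mol (1:1 ratio)
[H2O2]_dilute = 2.162 × 10^-3 / 0.02430 = 0.08899 mol/L
[H2O2]_original = 0.08899 × 500.0/24.63 = 1.806 mol/L

1.806 mol/L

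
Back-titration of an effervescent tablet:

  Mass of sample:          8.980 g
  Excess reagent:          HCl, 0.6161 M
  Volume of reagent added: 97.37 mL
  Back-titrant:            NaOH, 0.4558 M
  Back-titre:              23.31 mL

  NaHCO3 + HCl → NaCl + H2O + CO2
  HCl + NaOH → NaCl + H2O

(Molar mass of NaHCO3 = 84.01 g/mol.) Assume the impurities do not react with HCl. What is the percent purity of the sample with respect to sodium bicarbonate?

46.18 %

n(HCl) added = 0.09737 × 0.6161 = 0.05999 mol
n(NaOH) used in back-titration = 0.02331 × 0.4558 = 0.01062 mol
n(HCl) left over = 0.01062 mol (1:1 ratio)
n(HCl) consumed by analyte = 0.05999 − 0.01062 = 0.04936 mol
n(NaHCO3) = 0.04936 mol (1:1 ratio)
mass of NaHCO3 = 0.04936 × 84.01 = 4.147 g
% NaHCO3 = 4.147 / 8.980 × 100 = 46.18 %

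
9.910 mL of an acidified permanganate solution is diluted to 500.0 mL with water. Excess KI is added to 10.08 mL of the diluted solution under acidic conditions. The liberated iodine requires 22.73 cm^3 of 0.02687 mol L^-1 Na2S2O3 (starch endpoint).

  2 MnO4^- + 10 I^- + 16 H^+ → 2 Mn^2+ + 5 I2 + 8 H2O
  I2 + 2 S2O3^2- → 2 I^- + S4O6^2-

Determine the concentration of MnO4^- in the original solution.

0.6114 mol/L

n(S2O3^2-) = 0.02273 × 0.02687 = 6.108 × 10^-4 mol
n(I2) = n(S2O3^2-)/2 = 3.054 × 10^-4 mol
From the 2:5 ratio, n(MnO4^-) in the aliquot = 2/5 × 3.054 × 10^-4 = 1.222 × 10^-4 mol
[MnO4^-]_dilute = 1.222 × 10^-4 / 0.01008 = 0.01212 mol/L
[MnO4^-]_original = 0.01212 × 500.0/9.910 = 0.6114 mol/L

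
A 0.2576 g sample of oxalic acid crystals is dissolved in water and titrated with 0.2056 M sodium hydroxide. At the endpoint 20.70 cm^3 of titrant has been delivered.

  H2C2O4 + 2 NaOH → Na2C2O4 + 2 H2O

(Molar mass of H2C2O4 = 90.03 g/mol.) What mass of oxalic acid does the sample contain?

0.1916 g

n(NaOH) = 0.02070 L × 0.2056 mol/L = 4.256 × 10^-3 mol
From the 1:2 ratio, n(H2C2O4) = 1/2 × 4.256 × 10^-3 = 2.128 × 10^-3 mol
mass of H2C2O4 = 2.128 × 10^-3 × 90.03 g/mol = 0.1916 g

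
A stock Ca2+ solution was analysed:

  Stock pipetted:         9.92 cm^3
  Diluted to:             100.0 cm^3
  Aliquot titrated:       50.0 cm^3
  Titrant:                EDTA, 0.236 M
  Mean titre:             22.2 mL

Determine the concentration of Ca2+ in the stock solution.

1.06 M

Ca^2+ + EDTA^4- → [Ca(EDTA)]^2-
n(EDTA) = 0.0222 × 0.236 = 5.24 × 10^-3 mol
n(Ca2+) in the aliquot = 5.24 × 10^-3 mol (1:1 ratio)
[Ca2+]_dilute = 5.24 × 10^-3 / 0.0500 = 0.105 mol/L
Dilution factor = 100.0 / 9.92 = 10.08
[Ca2+]_stock = 0.105 × 10.08 = 1.06 mol/L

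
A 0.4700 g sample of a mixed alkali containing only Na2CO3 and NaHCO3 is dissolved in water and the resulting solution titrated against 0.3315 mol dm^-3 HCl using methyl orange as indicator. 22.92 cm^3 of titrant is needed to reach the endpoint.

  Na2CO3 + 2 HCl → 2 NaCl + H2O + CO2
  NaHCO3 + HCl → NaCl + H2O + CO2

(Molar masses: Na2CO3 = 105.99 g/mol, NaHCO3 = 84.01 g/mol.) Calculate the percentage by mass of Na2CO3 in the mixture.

61.19 %

n(HCl) = 0.02292 × 0.3315 = 7.598 × 10^-3 mol
Let x = n(Na2CO3), y = n(NaHCO3).
Titrant: 2x + 1y = 7.598 × 10^-3;  mass: 105.99x + 84.01y = 0.4700
Solving, x = 2.713 × 10^-3 mol, y = 2.171 × 10^-3 mol
mass of Na2CO3 = 2.713 × 10^-3 × 105.99 = 0.2876 g
% Na2CO3 = 0.2876 / 0.4700 × 100 = 61.19 %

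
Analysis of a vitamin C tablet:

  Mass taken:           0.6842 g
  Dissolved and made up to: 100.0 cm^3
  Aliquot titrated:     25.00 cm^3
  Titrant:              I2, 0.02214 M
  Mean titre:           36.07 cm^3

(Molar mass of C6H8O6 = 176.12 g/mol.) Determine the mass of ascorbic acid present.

C6H8O6 + I2 → C6H6O6 + 2 HI
n(I2) per titration = 0.03607 × 0.02214 = 7.986 × 10^-4 mol
n(C6H8O6) in each aliquot = 7.986 × 10^-4 mol (1:1 ratio)
n(C6H8O6) in the whole flask = 7.986 × 10^-4 × 100.0/25.00 = 3.194 × 10^-3 mol
mass of C6H8O6 = 3.194 × 10^-3 × 176.12 = 0.5626 g

0.5626 g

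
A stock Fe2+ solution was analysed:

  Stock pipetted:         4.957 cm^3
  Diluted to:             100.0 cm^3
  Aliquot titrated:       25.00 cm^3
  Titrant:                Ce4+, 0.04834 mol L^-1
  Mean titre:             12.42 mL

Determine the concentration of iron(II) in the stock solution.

Ce^4+ + Fe^2+ → Ce^3+ + Fe^3+
n(Ce4+) = 0.01242 × 0.04834 = 6.004 × 10^-4 mol
n(Fe2+) in the aliquot = 6.004 × 10^-4 mol (1:1 ratio)
[Fe2+]_dilute = 6.004 × 10^-4 / 0.02500 = 0.02402 mol/L
Dilution factor = 100.0 / 4.957 = 20.17
[Fe2+]_stock = 0.02402 × 20.17 = 0.4845 mol/L

0.4845 mol/L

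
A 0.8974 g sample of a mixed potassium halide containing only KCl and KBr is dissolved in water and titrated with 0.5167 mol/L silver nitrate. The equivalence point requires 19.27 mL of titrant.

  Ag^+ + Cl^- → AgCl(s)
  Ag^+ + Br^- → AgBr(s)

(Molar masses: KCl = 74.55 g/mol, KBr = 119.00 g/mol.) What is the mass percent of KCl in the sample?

53.72 %

n(AgNO3) = 0.01927 × 0.5167 = 9.957 × 10^-3 mol
Let x = n(KCl), y = n(KBr).
Titrant: 1x + 1y = 9.957 × 10^-3;  mass: 74.55x + 119.00y = 0.8974
Solving, x = 6.467 × 10^-3 mol, y = 3.490 × 10^-3 mol
mass of KCl = 6.467 × 10^-3 × 74.55 = 0.4821 g
% KCl = 0.4821 / 0.8974 × 100 = 53.72 %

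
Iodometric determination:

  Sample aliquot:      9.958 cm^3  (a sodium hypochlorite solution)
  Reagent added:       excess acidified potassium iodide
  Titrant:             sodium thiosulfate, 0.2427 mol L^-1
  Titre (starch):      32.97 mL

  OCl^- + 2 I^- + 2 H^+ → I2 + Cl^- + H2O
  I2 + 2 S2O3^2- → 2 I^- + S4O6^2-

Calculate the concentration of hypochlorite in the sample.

n(S2O3^2-) = 0.03297 × 0.2427 = 8.002 × 10^-3 mol
n(I2) = n(S2O3^2-)/2 = 4.001 × 10^-3 mol
n(OCl^-) in the aliquot = 4.001 × 10^-3 mol (1:1 ratio)
[OCl^-] = 4.001 × 10^-3 / 0.009958 = 0.4018 mol/L

0.4018 mol/L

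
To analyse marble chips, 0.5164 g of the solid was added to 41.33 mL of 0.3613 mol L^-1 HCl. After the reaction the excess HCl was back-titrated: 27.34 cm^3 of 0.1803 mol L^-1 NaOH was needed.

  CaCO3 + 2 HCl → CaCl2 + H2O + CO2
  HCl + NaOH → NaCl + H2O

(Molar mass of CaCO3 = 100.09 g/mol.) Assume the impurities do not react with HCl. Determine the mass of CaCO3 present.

n(HCl) added = 0.04133 × 0.3613 = 0.01493 mol
n(NaOH) used in back-titration = 0.02734 × 0.1803 = 4.929 × 10^-3 mol
n(HCl) left over = 4.929 × 10^-3 mol (1:1 ratio)
n(HCl) consumed by analyte = 0.01493 − 4.929 × 10^-3 = 0.01000 mol
From the 1:2 ratio, n(CaCO3) = 1/2 × 0.01000 = 5.002 × 10^-3 mol
mass of CaCO3 = 5.002 × 10^-3 × 100.09 = 0.5006 g

0.5006 g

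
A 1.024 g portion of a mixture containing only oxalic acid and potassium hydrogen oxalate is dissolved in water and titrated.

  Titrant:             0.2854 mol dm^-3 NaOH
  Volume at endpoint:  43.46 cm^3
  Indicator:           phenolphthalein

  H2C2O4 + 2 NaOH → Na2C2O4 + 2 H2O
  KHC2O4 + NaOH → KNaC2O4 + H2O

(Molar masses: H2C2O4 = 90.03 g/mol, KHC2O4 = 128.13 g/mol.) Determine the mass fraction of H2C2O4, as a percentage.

29.90 %

n(NaOH) = 0.04346 × 0.2854 = 0.01240 mol
Let x = n(H2C2O4), y = n(KHC2O4).
Titrant: 2x + 1y = 0.01240;  mass: 90.03x + 128.13y = 1.024
Solving, x = 3.400 × 10^-3 mol, y = 5.603 × 10^-3 mol
mass of H2C2O4 = 3.400 × 10^-3 × 90.03 = 0.3061 g
% H2C2O4 = 0.3061 / 1.024 × 100 = 29.90 %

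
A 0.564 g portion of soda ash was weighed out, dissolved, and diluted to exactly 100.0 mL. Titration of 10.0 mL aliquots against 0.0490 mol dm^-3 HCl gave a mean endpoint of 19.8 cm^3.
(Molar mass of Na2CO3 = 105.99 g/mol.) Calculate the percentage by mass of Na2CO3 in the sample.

Na2CO3 + 2 HCl → 2 NaCl + H2O + CO2
n(HCl) per titration = 0.0198 × 0.0490 = 9.70 × 10^-4 mol
From the 1:2 ratio, n(Na2CO3) in each aliquot = 1/2 × 9.70 × 10^-4 = 4.85 × 10^-4 mol
n(Na2CO3) in the whole flask = 4.85 × 10^-4 × 100.0/10.0 = 4.85 × 10^-3 mol
mass of Na2CO3 = 4.85 × 10^-3 × 105.99 = 0.514 g
% Na2CO3 = 0.514 / 0.564 × 100 = 91.2 %

91.2 %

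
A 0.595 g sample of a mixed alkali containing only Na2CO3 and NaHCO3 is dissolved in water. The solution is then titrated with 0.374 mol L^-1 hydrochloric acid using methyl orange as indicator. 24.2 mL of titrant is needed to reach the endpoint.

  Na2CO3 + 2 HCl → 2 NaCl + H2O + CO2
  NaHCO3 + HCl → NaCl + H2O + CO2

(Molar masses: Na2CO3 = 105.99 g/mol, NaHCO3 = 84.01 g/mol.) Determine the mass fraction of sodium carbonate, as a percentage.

n(HCl) = 0.0242 × 0.374 = 9.05 × 10^-3 mol
Let x = n(Na2CO3), y = n(NaHCO3).
Titrant: 2x + 1y = 9.05 × 10^-3;  mass: 105.99x + 84.01y = 0.595
Solving, x = 2.67 × 10^-3 mol, y = 3.72 × 10^-3 mol
mass of Na2CO3 = 2.67 × 10^-3 × 105.99 = 0.283 g
% Na2CO3 = 0.283 / 0.595 × 100 = 47.5 %

47.5 %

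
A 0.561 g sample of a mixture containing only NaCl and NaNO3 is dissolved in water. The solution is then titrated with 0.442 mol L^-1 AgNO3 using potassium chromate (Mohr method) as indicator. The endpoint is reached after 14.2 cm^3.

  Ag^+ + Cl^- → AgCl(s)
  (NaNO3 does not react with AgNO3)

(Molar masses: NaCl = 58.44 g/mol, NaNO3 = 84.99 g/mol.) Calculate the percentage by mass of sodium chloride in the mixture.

n(AgNO3) = 0.0142 × 0.442 = 6.28 × 10^-3 mol
Let x = n(NaCl), y = n(NaNO3).
Titrant: 1x = 6.28 × 10^-3;  mass: 58.44x + 84.99y = 0.561
Solving, x = 6.28 × 10^-3 mol, y = 2.29 × 10^-3 mol
mass of NaCl = 6.28 × 10^-3 × 58.44 = 0.367 g
% NaCl = 0.367 / 0.561 × 100 = 65.4 %

65.4 %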